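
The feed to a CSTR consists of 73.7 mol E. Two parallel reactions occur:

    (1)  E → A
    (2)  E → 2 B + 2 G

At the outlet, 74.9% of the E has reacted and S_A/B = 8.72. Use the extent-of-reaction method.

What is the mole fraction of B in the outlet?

0.0724

Conversion of E: E consumed = 0.749 × 73.7 = 55.2 mol = 1ξ₁ + 1ξ₂.
Selectivity: 1ξ₁ / (2ξ₂) = 8.72 → ξ₁ = 17.44 ξ₂.
Substitute: (1·17.44 + 1) ξ₂ = 55.2 → ξ₂ = 2.994 mol, ξ₁ = 52.21 mol.
Outlet amounts (n = n₀ + Σ ν·ξ):
  E: 73.7 − 1(52.21) − 1(2.994) = 18.5
  A: 0 + 1(52.21) = 52.21
  B: 0 + 2(2.994) = 5.987
  G: 0 + 2(2.994) = 5.987
Total out = 82.68 mol; y_B = 5.987 / 82.68 = 0.07241.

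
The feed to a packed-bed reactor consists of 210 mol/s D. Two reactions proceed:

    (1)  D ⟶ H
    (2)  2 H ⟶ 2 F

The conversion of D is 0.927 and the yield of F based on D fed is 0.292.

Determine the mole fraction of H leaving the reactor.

Conversion of D: D consumed = 1ξ₁ = 0.927 × 210 → ξ₁ = 194.7 mol/s.
Yield of F: 2ξ₂ / 210 = 0.292 → ξ₂ = 30.66 mol/s.
Outlet amounts (n = n₀ + Σ ν·ξ):
  D: 210 − 1(194.7) = 15.33
  H: 0 + 1(194.7) − 2(30.66) = 133.4
  F: 0 + 2(30.66) = 61.32
Total out = 210 mol/s; y_H = 133.4 / 210 = 0.635.

0.635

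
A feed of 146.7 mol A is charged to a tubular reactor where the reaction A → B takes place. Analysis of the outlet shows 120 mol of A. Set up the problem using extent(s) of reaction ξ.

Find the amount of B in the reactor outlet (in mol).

26.7 mol

For A: n = n₀ − 1ξ → 120 = 146.7 − 1ξ, giving ξ = 26.7 mol.
Outlet amounts (n = n₀ + ν ξ):
  A: 146.7 − 1(26.7) = 120
  B: 0 + 1(26.7) = 26.7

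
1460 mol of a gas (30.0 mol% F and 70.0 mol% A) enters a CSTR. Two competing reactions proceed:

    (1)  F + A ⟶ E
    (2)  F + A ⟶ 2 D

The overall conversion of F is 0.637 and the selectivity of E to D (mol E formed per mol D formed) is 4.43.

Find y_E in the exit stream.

Conversion of F: F consumed = 0.637 × 438 = 279 mol = 1ξ₁ + 1ξ₂.
Selectivity: 1ξ₁ / (2ξ₂) = 4.43 → ξ₁ = 8.86 ξ₂.
Substitute: (1·8.86 + 1) ξ₂ = 279 → ξ₂ = 28.3 mol, ξ₁ = 250.7 mol.
Outlet amounts (n = n₀ + Σ ν·ξ):
  F: 438 − 1(250.7) − 1(28.3) = 159
  A: 1022 − 1(250.7) − 1(28.3) = 743
  E: 0 + 1(250.7) = 250.7
  D: 0 + 2(28.3) = 56.59
Total out = 1209 mol; y_E = 250.7 / 1209 = 0.2073.

0.207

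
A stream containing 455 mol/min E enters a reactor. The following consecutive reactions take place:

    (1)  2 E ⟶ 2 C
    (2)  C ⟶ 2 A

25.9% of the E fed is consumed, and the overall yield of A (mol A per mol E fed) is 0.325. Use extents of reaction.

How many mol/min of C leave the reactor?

43.9 mol/min

Conversion of E: E consumed = 2ξ₁ = 0.259 × 455 → ξ₁ = 58.92 mol/min.
Yield of A: 2ξ₂ / 455 = 0.325 → ξ₂ = 73.94 mol/min.
Outlet amounts (n = n₀ + Σ ν·ξ):
  E: 455 − 2(58.92) = 337.2
  C: 0 + 2(58.92) − 1(73.94) = 43.91
  A: 0 + 2(73.94) = 147.9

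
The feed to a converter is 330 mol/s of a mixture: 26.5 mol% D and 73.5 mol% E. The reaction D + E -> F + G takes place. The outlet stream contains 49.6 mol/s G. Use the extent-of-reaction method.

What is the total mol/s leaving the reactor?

330 mol/s

For G: n = n₀ + 1ξ → 49.6 = 0 + 1ξ, giving ξ = 49.6 mol/s.
Outlet amounts (n = n₀ + ν ξ):
  D: 87.45 − 1(49.6) = 37.85
  E: 242.6 − 1(49.6) = 193
  F: 0 + 1(49.6) = 49.6
  G: 0 + 1(49.6) = 49.6
Total out = 37.85 + 193 + 49.6 + 49.6 = 330 mol/s.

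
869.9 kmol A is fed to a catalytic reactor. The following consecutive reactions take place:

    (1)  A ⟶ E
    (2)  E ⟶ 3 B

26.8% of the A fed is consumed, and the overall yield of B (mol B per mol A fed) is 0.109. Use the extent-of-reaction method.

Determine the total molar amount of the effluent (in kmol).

933 kmol

Conversion of A: A consumed = 1ξ₁ = 0.268 × 869.9 → ξ₁ = 233.1 kmol.
Yield of B: 3ξ₂ / 869.9 = 0.109 → ξ₂ = 31.61 kmol.
Outlet amounts (n = n₀ + Σ ν·ξ):
  A: 869.9 − 1(233.1) = 636.8
  E: 0 + 1(233.1) − 1(31.61) = 201.5
  B: 0 + 3(31.61) = 94.82
Total out = 636.8 + 201.5 + 94.82 = 933.1 kmol.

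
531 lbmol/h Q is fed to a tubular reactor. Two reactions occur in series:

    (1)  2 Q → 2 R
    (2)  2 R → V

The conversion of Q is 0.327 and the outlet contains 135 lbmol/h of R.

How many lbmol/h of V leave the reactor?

Conversion of Q: Q consumed = 2ξ₁ = 0.327 × 531 → ξ₁ = 86.82 lbmol/h.
R balance: n_R = 0 + 2ξ₁ − 2ξ₂ = 135 → ξ₂ = (2·86.82 − 135)/2 = 19.32 lbmol/h.
Outlet amounts (n = n₀ + Σ ν·ξ):
  Q: 531 − 2(86.82) = 357.4
  R: 0 + 2(86.82) − 2(19.32) = 135
  V: 0 + 1(19.32) = 19.32

19.3 lbmol/h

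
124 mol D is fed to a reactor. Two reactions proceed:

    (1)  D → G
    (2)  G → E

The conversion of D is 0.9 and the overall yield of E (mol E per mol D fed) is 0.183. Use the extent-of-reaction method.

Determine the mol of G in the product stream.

Conversion of D: D consumed = 1ξ₁ = 0.9 × 124 → ξ₁ = 111.6 mol.
Yield of E: 1ξ₂ / 124 = 0.183 → ξ₂ = 22.69 mol.
Outlet amounts (n = n₀ + Σ ν·ξ):
  D: 124 − 1(111.6) = 12.4
  G: 0 + 1(111.6) − 1(22.69) = 88.91
  E: 0 + 1(22.69) = 22.69

88.9 mol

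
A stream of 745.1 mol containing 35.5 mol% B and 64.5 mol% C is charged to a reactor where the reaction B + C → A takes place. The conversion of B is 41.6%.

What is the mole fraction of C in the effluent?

0.583

B reacted = 0.416 × 264.5 = 110 mol; ν_B = −1, so ξ = 110/1 = 110 mol.
Outlet amounts (n = n₀ + ν ξ):
  B: 264.5 − 1(110) = 154.5
  C: 480.6 − 1(110) = 370.6
  A: 0 + 1(110) = 110
Total out = 635.1 mol; y_C = 370.6 / 635.1 = 0.5835.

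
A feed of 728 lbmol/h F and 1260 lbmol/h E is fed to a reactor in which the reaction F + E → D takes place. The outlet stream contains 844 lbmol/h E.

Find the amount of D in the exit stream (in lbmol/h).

For E: n = n₀ − 1ξ → 844 = 1260 − 1ξ, giving ξ = 416 lbmol/h.
Outlet amounts (n = n₀ + ν ξ):
  F: 728 − 1(416) = 312
  E: 1260 − 1(416) = 844
  D: 0 + 1(416) = 416

416 lbmol/h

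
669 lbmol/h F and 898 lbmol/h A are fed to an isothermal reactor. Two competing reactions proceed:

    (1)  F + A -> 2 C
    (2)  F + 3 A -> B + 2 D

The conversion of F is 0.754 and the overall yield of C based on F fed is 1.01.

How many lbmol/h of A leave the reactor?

Yield of C: 2ξ₁ / 669 = 1.01 → ξ₁ = 337.8 lbmol/h.
Conversion of F: 1ξ₁ + 1ξ₂ = 0.754 × 669 = 504.4 → ξ₂ = 166.6 lbmol/h.
Outlet amounts (n = n₀ + Σ ν·ξ):
  F: 669 − 1(337.8) − 1(166.6) = 164.6
  A: 898 − 1(337.8) − 3(166.6) = 60.41
  C: 0 + 2(337.8) = 675.7
  B: 0 + 1(166.6) = 166.6
  D: 0 + 2(166.6) = 333.2

60.4 lbmol/h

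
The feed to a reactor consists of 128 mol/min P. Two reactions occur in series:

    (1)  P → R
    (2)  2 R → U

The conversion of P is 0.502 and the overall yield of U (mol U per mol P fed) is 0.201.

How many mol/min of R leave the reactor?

12.8 mol/min

Conversion of P: P consumed = 1ξ₁ = 0.502 × 128 → ξ₁ = 64.26 mol/min.
Yield of U: 1ξ₂ / 128 = 0.201 → ξ₂ = 25.73 mol/min.
Outlet amounts (n = n₀ + Σ ν·ξ):
  P: 128 − 1(64.26) = 63.74
  R: 0 + 1(64.26) − 2(25.73) = 12.8
  U: 0 + 1(25.73) = 25.73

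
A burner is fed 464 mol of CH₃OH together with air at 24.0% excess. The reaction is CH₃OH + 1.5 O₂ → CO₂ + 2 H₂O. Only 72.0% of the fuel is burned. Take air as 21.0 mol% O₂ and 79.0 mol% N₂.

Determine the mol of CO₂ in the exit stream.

Stoichiometric O₂ = 1.5 × 464 = 696 mol; O₂ fed = 696 × 1.240 = 863 mol.
N₂ fed = 863 × 79/21 = 3247 mol.
Fuel reacted = 0.72 × 464 → ξ = 334.1 mol.
Outlet (n = n₀ + ν ξ):
  CH₃OH: 464 − 1(334.1) = 129.9
  O₂: 863 − 1.5(334.1) = 361.9
  N₂: 3247 (inert)
  CO₂: 0 + 1(334.1) = 334.1
  H₂O: 0 + 2(334.1) = 668.2

334 mol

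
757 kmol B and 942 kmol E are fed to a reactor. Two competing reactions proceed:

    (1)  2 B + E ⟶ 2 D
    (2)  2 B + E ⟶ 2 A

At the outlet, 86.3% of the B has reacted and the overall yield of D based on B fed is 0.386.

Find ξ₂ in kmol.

ξ₂ = 181 kmol

Yield of D: 2ξ₁ / 757 = 0.386 → ξ₁ = 146.1 kmol.
Conversion of B: 2ξ₁ + 2ξ₂ = 0.863 × 757 = 653.3 → ξ₂ = 180.5 kmol.
Outlet amounts (n = n₀ + Σ ν·ξ):
  B: 757 − 2(146.1) − 2(180.5) = 103.7
  E: 942 − 1(146.1) − 1(180.5) = 615.4
  D: 0 + 2(146.1) = 292.2
  A: 0 + 2(180.5) = 361.1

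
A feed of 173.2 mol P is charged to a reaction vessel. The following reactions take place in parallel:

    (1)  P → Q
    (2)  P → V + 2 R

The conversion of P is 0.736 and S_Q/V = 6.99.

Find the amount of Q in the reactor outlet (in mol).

Conversion of P: P consumed = 0.736 × 173.2 = 127.5 mol = 1ξ₁ + 1ξ₂.
Selectivity: 1ξ₁ / (1ξ₂) = 6.99 → ξ₁ = 6.99 ξ₂.
Substitute: (1·6.99 + 1) ξ₂ = 127.5 → ξ₂ = 15.95 mol, ξ₁ = 111.5 mol.
Outlet amounts (n = n₀ + Σ ν·ξ):
  P: 173.2 − 1(111.5) − 1(15.95) = 45.72
  Q: 0 + 1(111.5) = 111.5
  V: 0 + 1(15.95) = 15.95
  R: 0 + 2(15.95) = 31.91

112 mol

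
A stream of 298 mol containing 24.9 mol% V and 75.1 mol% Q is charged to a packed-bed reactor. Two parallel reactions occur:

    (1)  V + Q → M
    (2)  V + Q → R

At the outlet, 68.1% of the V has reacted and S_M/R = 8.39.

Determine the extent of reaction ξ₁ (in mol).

Conversion of V: V consumed = 0.681 × 74.2 = 50.53 mol = 1ξ₁ + 1ξ₂.
Selectivity: 1ξ₁ / (1ξ₂) = 8.39 → ξ₁ = 8.39 ξ₂.
Substitute: (1·8.39 + 1) ξ₂ = 50.53 → ξ₂ = 5.381 mol, ξ₁ = 45.15 mol.
Outlet amounts (n = n₀ + Σ ν·ξ):
  V: 74.2 − 1(45.15) − 1(5.381) = 23.67
  Q: 223.8 − 1(45.15) − 1(5.381) = 173.3
  M: 0 + 1(45.15) = 45.15
  R: 0 + 1(5.381) = 5.381

ξ₁ = 45.2 mol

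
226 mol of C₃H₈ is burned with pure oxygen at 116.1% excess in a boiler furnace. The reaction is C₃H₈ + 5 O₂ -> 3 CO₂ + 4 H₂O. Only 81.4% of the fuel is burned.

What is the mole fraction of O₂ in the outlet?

Stoichiometric O₂ = 5 × 226 = 1130 mol; O₂ fed = 1130 × 2.161 = 2442 mol.
Fuel reacted = 0.814 × 226 → ξ = 184 mol.
Outlet (n = n₀ + ν ξ):
  C₃H₈: 226 − 1(184) = 42.04
  O₂: 2442 − 5(184) = 1522
  CO₂: 0 + 3(184) = 551.9
  H₂O: 0 + 4(184) = 735.9
Total out = 2852 mol; y_O₂ = 1522 / 2852 = 0.5337.

0.534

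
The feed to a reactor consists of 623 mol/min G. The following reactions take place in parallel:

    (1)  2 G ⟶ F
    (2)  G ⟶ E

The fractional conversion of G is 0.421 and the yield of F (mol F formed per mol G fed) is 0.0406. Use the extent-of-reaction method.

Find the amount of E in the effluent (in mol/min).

Yield of F: 1ξ₁ / 623 = 0.0406 → ξ₁ = 25.29 mol/min.
Conversion of G: 2ξ₁ + 1ξ₂ = 0.421 × 623 = 262.3 → ξ₂ = 211.7 mol/min.
Outlet amounts (n = n₀ + Σ ν·ξ):
  G: 623 − 2(25.29) − 1(211.7) = 360.7
  F: 0 + 1(25.29) = 25.29
  E: 0 + 1(211.7) = 211.7

212 mol/min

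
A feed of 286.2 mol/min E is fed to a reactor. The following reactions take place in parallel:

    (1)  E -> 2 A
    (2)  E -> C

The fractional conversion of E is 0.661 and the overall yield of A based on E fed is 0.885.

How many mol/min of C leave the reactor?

62.5 mol/min

Yield of A: 2ξ₁ / 286.2 = 0.885 → ξ₁ = 126.6 mol/min.
Conversion of E: 1ξ₁ + 1ξ₂ = 0.661 × 286.2 = 189.2 → ξ₂ = 62.53 mol/min.
Outlet amounts (n = n₀ + Σ ν·ξ):
  E: 286.2 − 1(126.6) − 1(62.53) = 97.02
  A: 0 + 2(126.6) = 253.3
  C: 0 + 1(62.53) = 62.53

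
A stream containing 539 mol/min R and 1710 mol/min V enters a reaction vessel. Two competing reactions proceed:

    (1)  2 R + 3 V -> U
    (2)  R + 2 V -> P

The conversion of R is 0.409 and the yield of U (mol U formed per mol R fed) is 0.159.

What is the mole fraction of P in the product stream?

Yield of U: 1ξ₁ / 539 = 0.159 → ξ₁ = 85.7 mol/min.
Conversion of R: 2ξ₁ + 1ξ₂ = 0.409 × 539 = 220.5 → ξ₂ = 49.05 mol/min.
Outlet amounts (n = n₀ + Σ ν·ξ):
  R: 539 − 2(85.7) − 1(49.05) = 318.5
  V: 1710 − 3(85.7) − 2(49.05) = 1355
  U: 0 + 1(85.7) = 85.7
  P: 0 + 1(49.05) = 49.05
Total out = 1808 mol/min; y_P = 49.05 / 1808 = 0.02713.

0.0271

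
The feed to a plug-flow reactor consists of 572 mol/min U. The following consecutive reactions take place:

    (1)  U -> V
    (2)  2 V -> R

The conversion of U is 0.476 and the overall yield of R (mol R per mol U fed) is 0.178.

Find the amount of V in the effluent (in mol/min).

Conversion of U: U consumed = 1ξ₁ = 0.476 × 572 → ξ₁ = 272.3 mol/min.
Yield of R: 1ξ₂ / 572 = 0.178 → ξ₂ = 101.8 mol/min.
Outlet amounts (n = n₀ + Σ ν·ξ):
  U: 572 − 1(272.3) = 299.7
  V: 0 + 1(272.3) − 2(101.8) = 68.64
  R: 0 + 1(101.8) = 101.8

68.6 mol/min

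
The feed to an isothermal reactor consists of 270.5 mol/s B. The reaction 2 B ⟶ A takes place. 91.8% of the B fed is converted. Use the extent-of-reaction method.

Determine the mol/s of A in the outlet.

B reacted = 0.918 × 270.5 = 248.3 mol/s; ν_B = −2, so ξ = 248.3/2 = 124.2 mol/s.
Outlet amounts (n = n₀ + ν ξ):
  B: 270.5 − 2(124.2) = 22.18
  A: 0 + 1(124.2) = 124.2

124 mol/s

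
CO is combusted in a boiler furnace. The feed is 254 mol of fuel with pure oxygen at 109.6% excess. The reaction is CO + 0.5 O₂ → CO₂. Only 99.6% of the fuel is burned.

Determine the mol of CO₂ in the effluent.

Stoichiometric O₂ = 0.5 × 254 = 127 mol; O₂ fed = 127 × 2.096 = 266.2 mol.
Fuel reacted = 0.996 × 254 → ξ = 253 mol.
Outlet (n = n₀ + ν ξ):
  CO: 254 − 1(253) = 1.016
  O₂: 266.2 − 0.5(253) = 139.7
  CO₂: 0 + 1(253) = 253

253 mol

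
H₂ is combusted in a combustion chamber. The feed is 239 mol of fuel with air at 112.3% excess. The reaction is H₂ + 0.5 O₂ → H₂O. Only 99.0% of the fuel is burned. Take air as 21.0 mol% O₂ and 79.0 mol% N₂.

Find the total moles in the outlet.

1330 mol

Stoichiometric O₂ = 0.5 × 239 = 119.5 mol; O₂ fed = 119.5 × 2.123 = 253.7 mol.
N₂ fed = 253.7 × 79/21 = 954.4 mol.
Fuel reacted = 0.99 × 239 → ξ = 236.6 mol.
Outlet (n = n₀ + ν ξ):
  H₂: 239 − 1(236.6) = 2.39
  O₂: 253.7 − 0.5(236.6) = 135.4
  N₂: 954.4 (inert)
  H₂O: 0 + 1(236.6) = 236.6
Total out = 2.39 + 135.4 + 954.4 + 236.6 = 1329 mol.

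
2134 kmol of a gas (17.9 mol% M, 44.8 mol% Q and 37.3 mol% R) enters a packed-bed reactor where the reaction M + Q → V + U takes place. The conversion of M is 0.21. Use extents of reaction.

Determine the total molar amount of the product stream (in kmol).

M reacted = 0.21 × 382 = 80.22 kmol; ν_M = −1, so ξ = 80.22/1 = 80.22 kmol.
Outlet amounts (n = n₀ + ν ξ):
  M: 382 − 1(80.22) = 301.8
  Q: 956 − 1(80.22) = 875.8
  V: 0 + 1(80.22) = 80.22
  U: 0 + 1(80.22) = 80.22
  R: 796 (inert)
Total out = 301.8 + 875.8 + 80.22 + 80.22 + 796 = 2134 kmol.

2130 kmol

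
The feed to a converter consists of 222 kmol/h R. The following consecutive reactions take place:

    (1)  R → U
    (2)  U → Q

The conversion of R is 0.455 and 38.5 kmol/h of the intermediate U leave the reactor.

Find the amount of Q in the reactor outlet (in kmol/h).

Conversion of R: R consumed = 1ξ₁ = 0.455 × 222 → ξ₁ = 101 kmol/h.
U balance: n_U = 0 + 1ξ₁ − 1ξ₂ = 38.5 → ξ₂ = (1·101 − 38.5)/1 = 62.51 kmol/h.
Outlet amounts (n = n₀ + Σ ν·ξ):
  R: 222 − 1(101) = 121
  U: 0 + 1(101) − 1(62.51) = 38.5
  Q: 0 + 1(62.51) = 62.51

62.5 kmol/h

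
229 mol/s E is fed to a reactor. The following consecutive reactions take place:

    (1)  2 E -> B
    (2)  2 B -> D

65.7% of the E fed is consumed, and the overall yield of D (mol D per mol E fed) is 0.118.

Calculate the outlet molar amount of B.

21.2 mol/s

Conversion of E: E consumed = 2ξ₁ = 0.657 × 229 → ξ₁ = 75.23 mol/s.
Yield of D: 1ξ₂ / 229 = 0.118 → ξ₂ = 27.02 mol/s.
Outlet amounts (n = n₀ + Σ ν·ξ):
  E: 229 − 2(75.23) = 78.55
  B: 0 + 1(75.23) − 2(27.02) = 21.18
  D: 0 + 1(27.02) = 27.02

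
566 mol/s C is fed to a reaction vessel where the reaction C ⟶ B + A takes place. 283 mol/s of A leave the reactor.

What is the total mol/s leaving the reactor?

For A: n = n₀ + 1ξ → 283 = 0 + 1ξ, giving ξ = 283 mol/s.
Outlet amounts (n = n₀ + ν ξ):
  C: 566 − 1(283) = 283
  B: 0 + 1(283) = 283
  A: 0 + 1(283) = 283
Total out = 283 + 283 + 283 = 849 mol/s.

849 mol/s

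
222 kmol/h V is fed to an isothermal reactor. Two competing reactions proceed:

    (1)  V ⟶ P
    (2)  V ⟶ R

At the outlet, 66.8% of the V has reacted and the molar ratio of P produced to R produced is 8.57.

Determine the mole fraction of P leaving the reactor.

0.598

Conversion of V: V consumed = 0.668 × 222 = 148.3 kmol/h = 1ξ₁ + 1ξ₂.
Selectivity: 1ξ₁ / (1ξ₂) = 8.57 → ξ₁ = 8.57 ξ₂.
Substitute: (1·8.57 + 1) ξ₂ = 148.3 → ξ₂ = 15.5 kmol/h, ξ₁ = 132.8 kmol/h.
Outlet amounts (n = n₀ + Σ ν·ξ):
  V: 222 − 1(132.8) − 1(15.5) = 73.7
  P: 0 + 1(132.8) = 132.8
  R: 0 + 1(15.5) = 15.5
Total out = 222 kmol/h; y_P = 132.8 / 222 = 0.5982.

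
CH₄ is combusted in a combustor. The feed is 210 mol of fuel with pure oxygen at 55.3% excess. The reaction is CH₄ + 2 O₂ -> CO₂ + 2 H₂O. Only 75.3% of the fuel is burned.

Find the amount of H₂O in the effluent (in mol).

Stoichiometric O₂ = 2 × 210 = 420 mol; O₂ fed = 420 × 1.553 = 652.3 mol.
Fuel reacted = 0.753 × 210 → ξ = 158.1 mol.
Outlet (n = n₀ + ν ξ):
  CH₄: 210 − 1(158.1) = 51.87
  O₂: 652.3 − 2(158.1) = 336
  CO₂: 0 + 1(158.1) = 158.1
  H₂O: 0 + 2(158.1) = 316.3

316 mol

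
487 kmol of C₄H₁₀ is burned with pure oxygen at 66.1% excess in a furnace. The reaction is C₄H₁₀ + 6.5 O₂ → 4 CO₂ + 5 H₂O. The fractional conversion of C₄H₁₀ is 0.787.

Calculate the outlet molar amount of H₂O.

Stoichiometric O₂ = 6.5 × 487 = 3166 kmol; O₂ fed = 3166 × 1.661 = 5258 kmol.
Fuel reacted = 0.787 × 487 → ξ = 383.3 kmol.
Outlet (n = n₀ + ν ξ):
  C₄H₁₀: 487 − 1(383.3) = 103.7
  O₂: 5258 − 6.5(383.3) = 2767
  CO₂: 0 + 4(383.3) = 1533
  H₂O: 0 + 5(383.3) = 1916

1920 kmol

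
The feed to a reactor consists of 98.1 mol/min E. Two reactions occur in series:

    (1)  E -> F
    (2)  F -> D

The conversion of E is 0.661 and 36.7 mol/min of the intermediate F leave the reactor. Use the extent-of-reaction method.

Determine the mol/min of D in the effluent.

Conversion of E: E consumed = 1ξ₁ = 0.661 × 98.1 → ξ₁ = 64.84 mol/min.
F balance: n_F = 0 + 1ξ₁ − 1ξ₂ = 36.7 → ξ₂ = (1·64.84 − 36.7)/1 = 28.14 mol/min.
Outlet amounts (n = n₀ + Σ ν·ξ):
  E: 98.1 − 1(64.84) = 33.26
  F: 0 + 1(64.84) − 1(28.14) = 36.7
  D: 0 + 1(28.14) = 28.14

28.1 mol/min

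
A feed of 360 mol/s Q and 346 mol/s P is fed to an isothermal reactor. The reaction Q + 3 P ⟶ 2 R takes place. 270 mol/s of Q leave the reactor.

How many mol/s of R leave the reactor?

180 mol/s

For Q: n = n₀ − 1ξ → 270 = 360 − 1ξ, giving ξ = 90 mol/s.
Outlet amounts (n = n₀ + ν ξ):
  Q: 360 − 1(90) = 270
  P: 346 − 3(90) = 76
  R: 0 + 2(90) = 180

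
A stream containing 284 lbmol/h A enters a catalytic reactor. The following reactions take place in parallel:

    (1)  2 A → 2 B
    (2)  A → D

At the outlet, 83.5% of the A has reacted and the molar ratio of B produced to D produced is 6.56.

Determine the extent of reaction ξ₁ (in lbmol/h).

ξ₁ = 103 lbmol/h

Conversion of A: A consumed = 0.835 × 284 = 237.1 lbmol/h = 2ξ₁ + 1ξ₂.
Selectivity: 2ξ₁ / (1ξ₂) = 6.56 → ξ₁ = 3.28 ξ₂.
Substitute: (2·3.28 + 1) ξ₂ = 237.1 → ξ₂ = 31.37 lbmol/h, ξ₁ = 102.9 lbmol/h.
Outlet amounts (n = n₀ + Σ ν·ξ):
  A: 284 − 2(102.9) − 1(31.37) = 46.86
  B: 0 + 2(102.9) = 205.8
  D: 0 + 1(31.37) = 31.37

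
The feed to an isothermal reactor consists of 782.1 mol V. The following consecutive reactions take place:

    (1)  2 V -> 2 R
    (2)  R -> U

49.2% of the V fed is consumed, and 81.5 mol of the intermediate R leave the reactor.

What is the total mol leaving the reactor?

Conversion of V: V consumed = 2ξ₁ = 0.492 × 782.1 → ξ₁ = 192.4 mol.
R balance: n_R = 0 + 2ξ₁ − 1ξ₂ = 81.5 → ξ₂ = (2·192.4 − 81.5)/1 = 303.3 mol.
Outlet amounts (n = n₀ + Σ ν·ξ):
  V: 782.1 − 2(192.4) = 397.3
  R: 0 + 2(192.4) − 1(303.3) = 81.5
  U: 0 + 1(303.3) = 303.3
Total out = 397.3 + 81.5 + 303.3 = 782.1 mol.

782 mol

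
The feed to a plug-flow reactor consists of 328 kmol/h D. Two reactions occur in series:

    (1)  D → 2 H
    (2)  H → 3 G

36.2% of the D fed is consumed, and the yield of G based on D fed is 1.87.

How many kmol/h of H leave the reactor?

Conversion of D: D consumed = 1ξ₁ = 0.362 × 328 → ξ₁ = 118.7 kmol/h.
Yield of G: 3ξ₂ / 328 = 1.87 → ξ₂ = 204.5 kmol/h.
Outlet amounts (n = n₀ + Σ ν·ξ):
  D: 328 − 1(118.7) = 209.3
  H: 0 + 2(118.7) − 1(204.5) = 33.02
  G: 0 + 3(204.5) = 613.4

33 kmol/h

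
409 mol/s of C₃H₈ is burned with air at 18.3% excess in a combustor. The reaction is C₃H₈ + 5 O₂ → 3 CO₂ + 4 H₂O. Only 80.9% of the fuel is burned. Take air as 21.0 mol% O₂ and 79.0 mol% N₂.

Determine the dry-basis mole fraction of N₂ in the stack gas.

0.832

Stoichiometric O₂ = 5 × 409 = 2045 mol/s; O₂ fed = 2045 × 1.183 = 2419 mol/s.
N₂ fed = 2419 × 79/21 = 9101 mol/s.
Fuel reacted = 0.809 × 409 → ξ = 330.9 mol/s.
Outlet (n = n₀ + ν ξ):
  C₃H₈: 409 − 1(330.9) = 78.12
  O₂: 2419 − 5(330.9) = 764.8
  N₂: 9101 (inert)
  CO₂: 0 + 3(330.9) = 992.6
  H₂O: 0 + 4(330.9) = 1324
Dry total = 10940 mol/s; y_N₂ (dry) = 9101 / 10940 = 0.8322.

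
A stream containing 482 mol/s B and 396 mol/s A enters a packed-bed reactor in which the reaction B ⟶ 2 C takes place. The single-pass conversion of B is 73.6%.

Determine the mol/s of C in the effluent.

B reacted = 0.736 × 482 = 354.8 mol/s; ν_B = −1, so ξ = 354.8/1 = 354.8 mol/s.
Outlet amounts (n = n₀ + ν ξ):
  B: 482 − 1(354.8) = 127.2
  C: 0 + 2(354.8) = 709.5
  A: 396 (inert)

710 mol/s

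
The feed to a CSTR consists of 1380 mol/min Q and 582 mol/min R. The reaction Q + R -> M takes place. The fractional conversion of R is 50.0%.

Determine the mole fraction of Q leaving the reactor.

R reacted = 0.5 × 582 = 291 mol/min; ν_R = −1, so ξ = 291/1 = 291 mol/min.
Outlet amounts (n = n₀ + ν ξ):
  Q: 1380 − 1(291) = 1089
  R: 582 − 1(291) = 291
  M: 0 + 1(291) = 291
Total out = 1671 mol/min; y_Q = 1089 / 1671 = 0.6517.

0.652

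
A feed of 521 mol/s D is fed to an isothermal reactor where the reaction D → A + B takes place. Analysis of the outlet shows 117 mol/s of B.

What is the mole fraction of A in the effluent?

0.183

For B: n = n₀ + 1ξ → 117 = 0 + 1ξ, giving ξ = 117 mol/s.
Outlet amounts (n = n₀ + ν ξ):
  D: 521 − 1(117) = 404
  A: 0 + 1(117) = 117
  B: 0 + 1(117) = 117
Total out = 638 mol/s; y_A = 117 / 638 = 0.1834.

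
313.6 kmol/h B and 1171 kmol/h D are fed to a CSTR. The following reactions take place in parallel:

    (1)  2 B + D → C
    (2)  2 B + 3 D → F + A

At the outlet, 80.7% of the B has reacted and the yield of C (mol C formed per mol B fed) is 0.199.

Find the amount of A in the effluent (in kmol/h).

64.1 kmol/h

Yield of C: 1ξ₁ / 313.6 = 0.199 → ξ₁ = 62.41 kmol/h.
Conversion of B: 2ξ₁ + 2ξ₂ = 0.807 × 313.6 = 253.1 → ξ₂ = 64.13 kmol/h.
Outlet amounts (n = n₀ + Σ ν·ξ):
  B: 313.6 − 2(62.41) − 2(64.13) = 60.52
  D: 1171 − 1(62.41) − 3(64.13) = 916.2
  C: 0 + 1(62.41) = 62.41
  F: 0 + 1(64.13) = 64.13
  A: 0 + 1(64.13) = 64.13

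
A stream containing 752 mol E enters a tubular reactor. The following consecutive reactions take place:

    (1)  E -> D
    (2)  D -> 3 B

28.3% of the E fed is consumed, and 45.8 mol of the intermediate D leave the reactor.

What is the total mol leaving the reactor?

Conversion of E: E consumed = 1ξ₁ = 0.283 × 752 → ξ₁ = 212.8 mol.
D balance: n_D = 0 + 1ξ₁ − 1ξ₂ = 45.8 → ξ₂ = (1·212.8 − 45.8)/1 = 167 mol.
Outlet amounts (n = n₀ + Σ ν·ξ):
  E: 752 − 1(212.8) = 539.2
  D: 0 + 1(212.8) − 1(167) = 45.8
  B: 0 + 3(167) = 501
Total out = 539.2 + 45.8 + 501 = 1086 mol.

1090 mol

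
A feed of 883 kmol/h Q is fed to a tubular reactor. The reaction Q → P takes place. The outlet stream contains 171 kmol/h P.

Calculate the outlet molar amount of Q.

For P: n = n₀ + 1ξ → 171 = 0 + 1ξ, giving ξ = 171 kmol/h.
Outlet amounts (n = n₀ + ν ξ):
  Q: 883 − 1(171) = 712
  P: 0 + 1(171) = 171

712 kmol/h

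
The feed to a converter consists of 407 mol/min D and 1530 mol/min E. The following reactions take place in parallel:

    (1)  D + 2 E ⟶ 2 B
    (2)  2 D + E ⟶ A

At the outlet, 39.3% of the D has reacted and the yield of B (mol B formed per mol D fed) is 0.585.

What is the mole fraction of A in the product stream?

0.0115

Yield of B: 2ξ₁ / 407 = 0.585 → ξ₁ = 119 mol/min.
Conversion of D: 1ξ₁ + 2ξ₂ = 0.393 × 407 = 160 → ξ₂ = 20.45 mol/min.
Outlet amounts (n = n₀ + Σ ν·ξ):
  D: 407 − 1(119) − 2(20.45) = 247
  E: 1530 − 2(119) − 1(20.45) = 1271
  B: 0 + 2(119) = 238.1
  A: 0 + 1(20.45) = 20.45
Total out = 1777 mol/min; y_A = 20.45 / 1777 = 0.01151.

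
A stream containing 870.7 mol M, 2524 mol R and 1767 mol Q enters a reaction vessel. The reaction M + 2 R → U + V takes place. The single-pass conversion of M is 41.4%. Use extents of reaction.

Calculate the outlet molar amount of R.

1800 mol

M reacted = 0.414 × 870.7 = 360.5 mol; ν_M = −1, so ξ = 360.5/1 = 360.5 mol.
Outlet amounts (n = n₀ + ν ξ):
  M: 870.7 − 1(360.5) = 510.2
  R: 2524 − 2(360.5) = 1803
  U: 0 + 1(360.5) = 360.5
  V: 0 + 1(360.5) = 360.5
  Q: 1767 (inert)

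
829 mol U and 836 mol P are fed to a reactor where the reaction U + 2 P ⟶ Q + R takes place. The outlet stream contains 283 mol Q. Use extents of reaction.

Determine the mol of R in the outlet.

283 mol

For Q: n = n₀ + 1ξ → 283 = 0 + 1ξ, giving ξ = 283 mol.
Outlet amounts (n = n₀ + ν ξ):
  U: 829 − 1(283) = 546
  P: 836 − 2(283) = 270
  Q: 0 + 1(283) = 283
  R: 0 + 1(283) = 283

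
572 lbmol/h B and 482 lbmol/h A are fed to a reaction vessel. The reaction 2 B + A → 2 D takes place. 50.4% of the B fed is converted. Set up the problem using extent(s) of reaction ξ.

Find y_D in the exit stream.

0.317

B reacted = 0.504 × 572 = 288.3 lbmol/h; ν_B = −2, so ξ = 288.3/2 = 144.1 lbmol/h.
Outlet amounts (n = n₀ + ν ξ):
  B: 572 − 2(144.1) = 283.7
  A: 482 − 1(144.1) = 337.9
  D: 0 + 2(144.1) = 288.3
Total out = 909.9 lbmol/h; y_D = 288.3 / 909.9 = 0.3169.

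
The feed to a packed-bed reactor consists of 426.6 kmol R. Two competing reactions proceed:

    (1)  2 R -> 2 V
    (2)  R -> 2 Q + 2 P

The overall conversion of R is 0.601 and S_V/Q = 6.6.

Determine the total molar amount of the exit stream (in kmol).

Conversion of R: R consumed = 0.601 × 426.6 = 256.4 kmol = 2ξ₁ + 1ξ₂.
Selectivity: 2ξ₁ / (2ξ₂) = 6.6 → ξ₁ = 6.6 ξ₂.
Substitute: (2·6.6 + 1) ξ₂ = 256.4 → ξ₂ = 18.06 kmol, ξ₁ = 119.2 kmol.
Outlet amounts (n = n₀ + Σ ν·ξ):
  R: 426.6 − 2(119.2) − 1(18.06) = 170.2
  V: 0 + 2(119.2) = 238.3
  Q: 0 + 2(18.06) = 36.11
  P: 0 + 2(18.06) = 36.11
Total out = 170.2 + 238.3 + 36.11 + 36.11 = 480.8 kmol.

481 kmol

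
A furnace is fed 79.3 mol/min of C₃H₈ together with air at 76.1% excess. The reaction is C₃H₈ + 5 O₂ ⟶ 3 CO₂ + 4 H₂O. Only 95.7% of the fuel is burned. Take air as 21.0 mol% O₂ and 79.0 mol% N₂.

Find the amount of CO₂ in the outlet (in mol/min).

Stoichiometric O₂ = 5 × 79.3 = 396.5 mol/min; O₂ fed = 396.5 × 1.761 = 698.2 mol/min.
N₂ fed = 698.2 × 79/21 = 2627 mol/min.
Fuel reacted = 0.957 × 79.3 → ξ = 75.89 mol/min.
Outlet (n = n₀ + ν ξ):
  C₃H₈: 79.3 − 1(75.89) = 3.41
  O₂: 698.2 − 5(75.89) = 318.8
  N₂: 2627 (inert)
  CO₂: 0 + 3(75.89) = 227.7
  H₂O: 0 + 4(75.89) = 303.6

228 mol/min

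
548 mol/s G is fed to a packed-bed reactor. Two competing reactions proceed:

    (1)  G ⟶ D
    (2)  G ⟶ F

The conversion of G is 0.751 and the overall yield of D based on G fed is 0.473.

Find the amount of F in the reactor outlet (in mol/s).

152 mol/s

Yield of D: 1ξ₁ / 548 = 0.473 → ξ₁ = 259.2 mol/s.
Conversion of G: 1ξ₁ + 1ξ₂ = 0.751 × 548 = 411.5 → ξ₂ = 152.3 mol/s.
Outlet amounts (n = n₀ + Σ ν·ξ):
  G: 548 − 1(259.2) − 1(152.3) = 136.5
  D: 0 + 1(259.2) = 259.2
  F: 0 + 1(152.3) = 152.3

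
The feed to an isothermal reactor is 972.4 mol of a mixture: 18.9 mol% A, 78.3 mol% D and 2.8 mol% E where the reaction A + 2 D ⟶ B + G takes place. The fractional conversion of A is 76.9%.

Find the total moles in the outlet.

831 mol

A reacted = 0.769 × 183.8 = 141.3 mol; ν_A = −1, so ξ = 141.3/1 = 141.3 mol.
Outlet amounts (n = n₀ + ν ξ):
  A: 183.8 − 1(141.3) = 42.45
  D: 761.4 − 2(141.3) = 478.7
  B: 0 + 1(141.3) = 141.3
  G: 0 + 1(141.3) = 141.3
  E: 27.23 (inert)
Total out = 42.45 + 478.7 + 141.3 + 141.3 + 27.23 = 831.1 mol.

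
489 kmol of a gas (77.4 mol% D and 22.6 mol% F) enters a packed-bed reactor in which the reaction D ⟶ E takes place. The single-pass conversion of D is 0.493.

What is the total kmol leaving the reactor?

D reacted = 0.493 × 378.5 = 186.6 kmol; ν_D = −1, so ξ = 186.6/1 = 186.6 kmol.
Outlet amounts (n = n₀ + ν ξ):
  D: 378.5 − 1(186.6) = 191.9
  E: 0 + 1(186.6) = 186.6
  F: 110.5 (inert)
Total out = 191.9 + 186.6 + 110.5 = 489 kmol.

489 kmol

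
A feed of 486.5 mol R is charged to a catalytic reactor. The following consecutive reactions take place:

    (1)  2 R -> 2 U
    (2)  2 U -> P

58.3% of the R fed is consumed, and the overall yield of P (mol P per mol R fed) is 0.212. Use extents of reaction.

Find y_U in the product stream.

Conversion of R: R consumed = 2ξ₁ = 0.583 × 486.5 → ξ₁ = 141.8 mol.
Yield of P: 1ξ₂ / 486.5 = 0.212 → ξ₂ = 103.1 mol.
Outlet amounts (n = n₀ + Σ ν·ξ):
  R: 486.5 − 2(141.8) = 202.9
  U: 0 + 2(141.8) − 2(103.1) = 77.35
  P: 0 + 1(103.1) = 103.1
Total out = 383.4 mol; y_U = 77.35 / 383.4 = 0.2018.

0.202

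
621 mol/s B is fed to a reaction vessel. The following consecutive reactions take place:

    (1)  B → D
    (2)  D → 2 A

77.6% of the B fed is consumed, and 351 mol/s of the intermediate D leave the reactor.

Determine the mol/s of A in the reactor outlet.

Conversion of B: B consumed = 1ξ₁ = 0.776 × 621 → ξ₁ = 481.9 mol/s.
D balance: n_D = 0 + 1ξ₁ − 1ξ₂ = 351 → ξ₂ = (1·481.9 − 351)/1 = 130.9 mol/s.
Outlet amounts (n = n₀ + Σ ν·ξ):
  B: 621 − 1(481.9) = 139.1
  D: 0 + 1(481.9) − 1(130.9) = 351
  A: 0 + 2(130.9) = 261.8

262 mol/s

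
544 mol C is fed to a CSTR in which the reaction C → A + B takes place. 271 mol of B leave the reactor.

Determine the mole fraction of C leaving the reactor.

For B: n = n₀ + 1ξ → 271 = 0 + 1ξ, giving ξ = 271 mol.
Outlet amounts (n = n₀ + ν ξ):
  C: 544 − 1(271) = 273
  A: 0 + 1(271) = 271
  B: 0 + 1(271) = 271
Total out = 815 mol; y_C = 273 / 815 = 0.335.

0.335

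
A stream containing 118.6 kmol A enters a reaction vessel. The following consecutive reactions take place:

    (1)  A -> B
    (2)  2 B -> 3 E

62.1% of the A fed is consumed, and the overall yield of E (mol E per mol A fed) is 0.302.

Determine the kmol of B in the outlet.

49.8 kmol

Conversion of A: A consumed = 1ξ₁ = 0.621 × 118.6 → ξ₁ = 73.65 kmol.
Yield of E: 3ξ₂ / 118.6 = 0.302 → ξ₂ = 11.94 kmol.
Outlet amounts (n = n₀ + Σ ν·ξ):
  A: 118.6 − 1(73.65) = 44.95
  B: 0 + 1(73.65) − 2(11.94) = 49.77
  E: 0 + 3(11.94) = 35.82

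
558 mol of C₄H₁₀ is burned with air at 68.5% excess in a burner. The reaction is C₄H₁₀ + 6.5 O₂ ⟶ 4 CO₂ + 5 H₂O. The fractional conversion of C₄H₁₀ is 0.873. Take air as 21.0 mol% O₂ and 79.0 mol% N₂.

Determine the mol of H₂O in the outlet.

Stoichiometric O₂ = 6.5 × 558 = 3627 mol; O₂ fed = 3627 × 1.685 = 6111 mol.
N₂ fed = 6111 × 79/21 = 22990 mol.
Fuel reacted = 0.873 × 558 → ξ = 487.1 mol.
Outlet (n = n₀ + ν ξ):
  C₄H₁₀: 558 − 1(487.1) = 70.87
  O₂: 6111 − 6.5(487.1) = 2945
  N₂: 22990 (inert)
  CO₂: 0 + 4(487.1) = 1949
  H₂O: 0 + 5(487.1) = 2436

2440 mol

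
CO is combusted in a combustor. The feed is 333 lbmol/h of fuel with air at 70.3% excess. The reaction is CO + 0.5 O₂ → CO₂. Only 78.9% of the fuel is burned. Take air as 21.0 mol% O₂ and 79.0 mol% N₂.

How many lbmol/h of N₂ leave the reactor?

1070 lbmol/h

Stoichiometric O₂ = 0.5 × 333 = 166.5 lbmol/h; O₂ fed = 166.5 × 1.703 = 283.5 lbmol/h.
N₂ fed = 283.5 × 79/21 = 1067 lbmol/h.
Fuel reacted = 0.789 × 333 → ξ = 262.7 lbmol/h.
Outlet (n = n₀ + ν ξ):
  CO: 333 − 1(262.7) = 70.26
  O₂: 283.5 − 0.5(262.7) = 152.2
  N₂: 1067 (inert)
  CO₂: 0 + 1(262.7) = 262.7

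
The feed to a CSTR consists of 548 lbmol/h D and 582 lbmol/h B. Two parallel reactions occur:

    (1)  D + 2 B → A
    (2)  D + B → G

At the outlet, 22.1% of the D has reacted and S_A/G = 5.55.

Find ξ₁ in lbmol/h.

Conversion of D: D consumed = 0.221 × 548 = 121.1 lbmol/h = 1ξ₁ + 1ξ₂.
Selectivity: 1ξ₁ / (1ξ₂) = 5.55 → ξ₁ = 5.55 ξ₂.
Substitute: (1·5.55 + 1) ξ₂ = 121.1 → ξ₂ = 18.49 lbmol/h, ξ₁ = 102.6 lbmol/h.
Outlet amounts (n = n₀ + Σ ν·ξ):
  D: 548 − 1(102.6) − 1(18.49) = 426.9
  B: 582 − 2(102.6) − 1(18.49) = 358.3
  A: 0 + 1(102.6) = 102.6
  G: 0 + 1(18.49) = 18.49

ξ₁ = 103 lbmol/h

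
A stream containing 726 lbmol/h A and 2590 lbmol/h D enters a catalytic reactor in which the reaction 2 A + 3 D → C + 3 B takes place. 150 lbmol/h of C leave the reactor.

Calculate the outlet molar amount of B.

450 lbmol/h

For C: n = n₀ + 1ξ → 150 = 0 + 1ξ, giving ξ = 150 lbmol/h.
Outlet amounts (n = n₀ + ν ξ):
  A: 726 − 2(150) = 426
  D: 2590 − 3(150) = 2140
  C: 0 + 1(150) = 150
  B: 0 + 3(150) = 450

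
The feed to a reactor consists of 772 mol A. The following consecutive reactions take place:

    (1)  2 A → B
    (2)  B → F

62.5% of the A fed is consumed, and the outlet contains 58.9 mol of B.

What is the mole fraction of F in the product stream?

0.344

Conversion of A: A consumed = 2ξ₁ = 0.625 × 772 → ξ₁ = 241.2 mol.
B balance: n_B = 0 + 1ξ₁ − 1ξ₂ = 58.9 → ξ₂ = (1·241.2 − 58.9)/1 = 182.3 mol.
Outlet amounts (n = n₀ + Σ ν·ξ):
  A: 772 − 2(241.2) = 289.5
  B: 0 + 1(241.2) − 1(182.3) = 58.9
  F: 0 + 1(182.3) = 182.3
Total out = 530.8 mol; y_F = 182.3 / 530.8 = 0.3436.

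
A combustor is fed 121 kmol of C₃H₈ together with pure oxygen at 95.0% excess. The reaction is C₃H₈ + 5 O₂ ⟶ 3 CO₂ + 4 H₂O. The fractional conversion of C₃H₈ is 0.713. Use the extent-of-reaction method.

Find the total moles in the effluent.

Stoichiometric O₂ = 5 × 121 = 605 kmol; O₂ fed = 605 × 1.950 = 1180 kmol.
Fuel reacted = 0.713 × 121 → ξ = 86.27 kmol.
Outlet (n = n₀ + ν ξ):
  C₃H₈: 121 − 1(86.27) = 34.73
  O₂: 1180 − 5(86.27) = 748.4
  CO₂: 0 + 3(86.27) = 258.8
  H₂O: 0 + 4(86.27) = 345.1
Total out = 34.73 + 748.4 + 258.8 + 345.1 = 1387 kmol.

1390 kmol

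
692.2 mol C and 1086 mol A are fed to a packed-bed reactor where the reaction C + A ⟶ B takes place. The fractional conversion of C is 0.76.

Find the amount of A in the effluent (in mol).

560 mol

C reacted = 0.76 × 692.2 = 526.1 mol; ν_C = −1, so ξ = 526.1/1 = 526.1 mol.
Outlet amounts (n = n₀ + ν ξ):
  C: 692.2 − 1(526.1) = 166.1
  A: 1086 − 1(526.1) = 559.9
  B: 0 + 1(526.1) = 526.1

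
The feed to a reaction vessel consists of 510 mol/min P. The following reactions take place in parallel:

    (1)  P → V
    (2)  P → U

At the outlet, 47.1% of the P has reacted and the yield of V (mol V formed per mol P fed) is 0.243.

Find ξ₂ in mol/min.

ξ₂ = 116 mol/min

Yield of V: 1ξ₁ / 510 = 0.243 → ξ₁ = 123.9 mol/min.
Conversion of P: 1ξ₁ + 1ξ₂ = 0.471 × 510 = 240.2 → ξ₂ = 116.3 mol/min.
Outlet amounts (n = n₀ + Σ ν·ξ):
  P: 510 − 1(123.9) − 1(116.3) = 269.8
  V: 0 + 1(123.9) = 123.9
  U: 0 + 1(116.3) = 116.3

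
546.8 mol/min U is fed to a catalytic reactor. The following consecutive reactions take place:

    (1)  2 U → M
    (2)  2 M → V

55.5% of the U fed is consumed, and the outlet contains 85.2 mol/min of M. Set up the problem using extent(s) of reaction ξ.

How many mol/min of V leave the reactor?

33.3 mol/min

Conversion of U: U consumed = 2ξ₁ = 0.555 × 546.8 → ξ₁ = 151.7 mol/min.
M balance: n_M = 0 + 1ξ₁ − 2ξ₂ = 85.2 → ξ₂ = (1·151.7 − 85.2)/2 = 33.27 mol/min.
Outlet amounts (n = n₀ + Σ ν·ξ):
  U: 546.8 − 2(151.7) = 243.3
  M: 0 + 1(151.7) − 2(33.27) = 85.2
  V: 0 + 1(33.27) = 33.27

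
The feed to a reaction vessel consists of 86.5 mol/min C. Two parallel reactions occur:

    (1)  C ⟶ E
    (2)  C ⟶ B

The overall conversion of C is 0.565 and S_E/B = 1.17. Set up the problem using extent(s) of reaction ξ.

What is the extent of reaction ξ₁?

ξ₁ = 26.4 mol/min

Conversion of C: C consumed = 0.565 × 86.5 = 48.87 mol/min = 1ξ₁ + 1ξ₂.
Selectivity: 1ξ₁ / (1ξ₂) = 1.17 → ξ₁ = 1.17 ξ₂.
Substitute: (1·1.17 + 1) ξ₂ = 48.87 → ξ₂ = 22.52 mol/min, ξ₁ = 26.35 mol/min.
Outlet amounts (n = n₀ + Σ ν·ξ):
  C: 86.5 − 1(26.35) − 1(22.52) = 37.63
  E: 0 + 1(26.35) = 26.35
  B: 0 + 1(22.52) = 22.52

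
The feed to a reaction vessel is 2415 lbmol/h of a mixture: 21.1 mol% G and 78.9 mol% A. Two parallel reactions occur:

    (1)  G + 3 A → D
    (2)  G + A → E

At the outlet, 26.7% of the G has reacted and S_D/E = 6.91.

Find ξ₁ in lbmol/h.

Conversion of G: G consumed = 0.267 × 509.6 = 136.1 lbmol/h = 1ξ₁ + 1ξ₂.
Selectivity: 1ξ₁ / (1ξ₂) = 6.91 → ξ₁ = 6.91 ξ₂.
Substitute: (1·6.91 + 1) ξ₂ = 136.1 → ξ₂ = 17.2 lbmol/h, ξ₁ = 118.9 lbmol/h.
Outlet amounts (n = n₀ + Σ ν·ξ):
  G: 509.6 − 1(118.9) − 1(17.2) = 373.5
  A: 1905 − 3(118.9) − 1(17.2) = 1532
  D: 0 + 1(118.9) = 118.9
  E: 0 + 1(17.2) = 17.2

ξ₁ = 119 lbmol/h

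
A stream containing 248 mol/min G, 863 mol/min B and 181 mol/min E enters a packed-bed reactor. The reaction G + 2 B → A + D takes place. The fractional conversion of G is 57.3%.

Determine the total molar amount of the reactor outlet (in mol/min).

G reacted = 0.573 × 248 = 142.1 mol/min; ν_G = −1, so ξ = 142.1/1 = 142.1 mol/min.
Outlet amounts (n = n₀ + ν ξ):
  G: 248 − 1(142.1) = 105.9
  B: 863 − 2(142.1) = 578.8
  A: 0 + 1(142.1) = 142.1
  D: 0 + 1(142.1) = 142.1
  E: 181 (inert)
Total out = 105.9 + 578.8 + 142.1 + 142.1 + 181 = 1150 mol/min.

1150 mol/min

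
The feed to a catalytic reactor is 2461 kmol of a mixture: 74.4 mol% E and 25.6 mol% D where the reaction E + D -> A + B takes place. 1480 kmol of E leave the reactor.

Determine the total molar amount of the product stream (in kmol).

2460 kmol

For E: n = n₀ − 1ξ → 1480 = 1831 − 1ξ, giving ξ = 351 kmol.
Outlet amounts (n = n₀ + ν ξ):
  E: 1831 − 1(351) = 1480
  D: 630 − 1(351) = 279
  A: 0 + 1(351) = 351
  B: 0 + 1(351) = 351
Total out = 1480 + 279 + 351 + 351 = 2461 kmol.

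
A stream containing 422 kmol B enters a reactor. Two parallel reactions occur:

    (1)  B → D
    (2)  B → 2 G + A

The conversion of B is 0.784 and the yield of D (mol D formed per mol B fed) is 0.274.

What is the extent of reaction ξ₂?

Yield of D: 1ξ₁ / 422 = 0.274 → ξ₁ = 115.6 kmol.
Conversion of B: 1ξ₁ + 1ξ₂ = 0.784 × 422 = 330.8 → ξ₂ = 215.2 kmol.
Outlet amounts (n = n₀ + Σ ν·ξ):
  B: 422 − 1(115.6) − 1(215.2) = 91.15
  D: 0 + 1(115.6) = 115.6
  G: 0 + 2(215.2) = 430.4
  A: 0 + 1(215.2) = 215.2

ξ₂ = 215 kmol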